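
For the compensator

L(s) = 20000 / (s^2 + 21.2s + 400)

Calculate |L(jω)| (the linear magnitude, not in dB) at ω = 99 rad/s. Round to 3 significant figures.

2.08

At s = jω = j99:
quadratic: (j99)² + 21.2·j99 + 400 = -9401 + j2098.8 → |·| ≈ 9632.4, ∠ ≈ 167.41°
|L| = 20000 / 9632.4 ≈ 2.0763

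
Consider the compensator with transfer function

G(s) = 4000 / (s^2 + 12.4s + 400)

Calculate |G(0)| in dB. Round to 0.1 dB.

G(0) = 4000 / 400 = 10
20 log₁₀(10) ≈ 20.00 dB

20.0 dB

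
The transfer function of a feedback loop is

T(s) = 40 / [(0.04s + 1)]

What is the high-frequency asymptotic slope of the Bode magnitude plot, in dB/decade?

-20 dB/decade

Each pole contributes −20 dB/decade at high frequency; each zero contributes +20 dB/decade.
Net: 0 zero(s) − 1 pole(s) → -20 dB/decade.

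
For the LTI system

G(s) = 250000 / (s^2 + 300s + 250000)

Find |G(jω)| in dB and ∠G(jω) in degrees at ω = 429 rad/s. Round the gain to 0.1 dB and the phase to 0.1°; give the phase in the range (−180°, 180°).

4.8 dB, -62.9°

At s = jω = j429:
quadratic: (j429)² + 300·j429 + 250000 = 65959 + j128700 → |·| ≈ 1.4462e+05, ∠ ≈ 62.86°
|G| = 250000 / 1.4462e+05 ≈ 1.7287
Gain = 20 log₁₀(1.7287) ≈ 4.75 dB
∠G = 0.00° − 62.86° = -62.86°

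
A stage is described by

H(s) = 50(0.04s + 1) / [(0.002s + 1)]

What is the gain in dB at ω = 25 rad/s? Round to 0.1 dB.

37.0 dB

At ω = 25 rad/s:
zero (1 + j25·0.04) = 1 + j1 → |·| ≈ 1.4142, ∠ ≈ 45.00°
pole (1 + j25·0.002) = 1 + j0.05 → |·| ≈ 1.0012, ∠ ≈ 2.86°
|H| = 50 · 1.4142 / (1.0012) ≈ 70.625
Gain = 20 log₁₀(70.625) ≈ 36.98 dB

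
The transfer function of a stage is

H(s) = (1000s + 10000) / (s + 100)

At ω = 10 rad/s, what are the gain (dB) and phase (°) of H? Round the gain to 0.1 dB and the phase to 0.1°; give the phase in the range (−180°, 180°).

Substitute s = j10:
Numerator: 1000(j10) + 10000 = 10000 + j10000
Denominator: (j10) + 100 = 100 + j10
|N| = √(10000² + 10000²) ≈ 14142, ∠N ≈ 45.00°
|D| = √(100² + 10²) ≈ 100.5, ∠D ≈ 5.71°
|H| = 14142 / 100.5 ≈ 140.72
Gain = 20 log₁₀(140.72) ≈ 42.97 dB
∠H = 45.00° − 5.71° = 39.29°

43.0 dB, 39.3°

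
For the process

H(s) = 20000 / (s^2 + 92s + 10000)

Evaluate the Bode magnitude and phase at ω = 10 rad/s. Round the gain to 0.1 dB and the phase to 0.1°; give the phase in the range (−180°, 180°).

At s = jω = j10:
quadratic: (j10)² + 92·j10 + 10000 = 9900 + j920 → |·| ≈ 9942.7, ∠ ≈ 5.31°
|H| = 20000 / 9942.7 ≈ 2.0115
Gain = 20 log₁₀(2.0115) ≈ 6.07 dB
∠H = 0.00° − 5.31° = -5.31°

6.1 dB, -5.3°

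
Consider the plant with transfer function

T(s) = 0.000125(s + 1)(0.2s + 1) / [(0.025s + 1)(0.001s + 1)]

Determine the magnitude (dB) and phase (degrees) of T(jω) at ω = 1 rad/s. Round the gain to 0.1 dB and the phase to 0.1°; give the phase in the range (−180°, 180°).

At ω = 1 rad/s:
zero (1 + j1·1) = 1 + j1 → |·| ≈ 1.4142, ∠ ≈ 45.00°
zero (1 + j1·0.2) = 1 + j0.2 → |·| ≈ 1.0198, ∠ ≈ 11.31°
pole (1 + j1·0.025) = 1 + j0.025 → |·| ≈ 1.0003, ∠ ≈ 1.43°
pole (1 + j1·0.001) = 1 + j0.001 → |·| ≈ 1, ∠ ≈ 0.06°
|T| = 0.000125 · 1.4142 · 1.0198 / (1.0003 · 1) ≈ 0.00018022
Gain = 20 log₁₀(0.00018022) ≈ -74.88 dB
∠T = (45.00° + 11.31°) − (1.43° + 0.06°) = 54.82°

-74.9 dB, 54.8°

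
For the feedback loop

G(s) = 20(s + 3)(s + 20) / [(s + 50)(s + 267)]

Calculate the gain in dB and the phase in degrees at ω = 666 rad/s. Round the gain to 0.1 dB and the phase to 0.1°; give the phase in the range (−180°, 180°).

25.4 dB, 24.2°

At s = jω = j666:
zero (s+3): 3 + j666 → |·| = √(3²+666²) = √443565 ≈ 666.01, ∠ = arctan(666/3) ≈ 89.74°
zero (s+20): 20 + j666 → |·| = √(20²+666²) = √443956 ≈ 666.3, ∠ = arctan(666/20) ≈ 88.28°
pole (s+50): 50 + j666 → |·| = √(50²+666²) = √446056 ≈ 667.87, ∠ = arctan(666/50) ≈ 85.71°
pole (s+267): 267 + j666 → |·| = √(267²+666²) = √514845 ≈ 717.53, ∠ = arctan(666/267) ≈ 68.15°
|G| = 20 · 4.4376e+05 / 4.7922e+05 ≈ 18.52
Gain = 20 log₁₀(18.52) ≈ 25.35 dB
∠G = 178.02° − 153.86° = 24.16°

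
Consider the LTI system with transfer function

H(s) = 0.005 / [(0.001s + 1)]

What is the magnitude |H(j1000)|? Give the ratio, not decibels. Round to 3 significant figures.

0.00354

At ω = 1000 rad/s:
pole (1 + j1000·0.001) = 1 + j1 → |·| ≈ 1.4142, ∠ ≈ 45.00°
|H| = 0.005 · 1 / (1.4142) ≈ 0.0035356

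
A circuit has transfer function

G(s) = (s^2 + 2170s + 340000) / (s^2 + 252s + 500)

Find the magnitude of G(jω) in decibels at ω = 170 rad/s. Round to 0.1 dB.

19.5 dB

Substitute s = j170:
Numerator: (j170)^2 + 2170(j170) + 340000 = 311100 + j368900
Denominator: (j170)^2 + 252(j170) + 500 = -28400 + j42840
|N| = √(311100² + 368900²) ≈ 4.8257e+05, ∠N ≈ 49.86°
|D| = √(28400² + 42840²) ≈ 51399, ∠D ≈ 123.54°
|G| = 4.8257e+05 / 51399 ≈ 9.3887
Gain = 20 log₁₀(9.3887) ≈ 19.45 dB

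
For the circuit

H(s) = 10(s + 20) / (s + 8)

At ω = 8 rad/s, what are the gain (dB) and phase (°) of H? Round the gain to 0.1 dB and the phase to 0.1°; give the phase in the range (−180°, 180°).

25.6 dB, -23.2°

At s = jω = j8:
zero (s+20): 20 + j8 → |·| = √(20²+8²) = √464 ≈ 21.541, ∠ = arctan(8/20) ≈ 21.80°
pole (s+8): 8 + j8 → |·| = √(8²+8²) = √128 ≈ 11.314, ∠ = arctan(8/8) ≈ 45.00°
|H| = 10 · 21.541 / 11.314 ≈ 19.039
Gain = 20 log₁₀(19.039) ≈ 25.59 dB
∠H = 21.80° − 45.00° = -23.20°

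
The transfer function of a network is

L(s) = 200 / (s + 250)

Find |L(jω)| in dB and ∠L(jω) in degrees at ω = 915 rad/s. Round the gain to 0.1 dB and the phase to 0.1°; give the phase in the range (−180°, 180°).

-13.5 dB, -74.7°

Substitute s = j915:
Numerator: 200 = 200 + j0
Denominator: (j915) + 250 = 250 + j915
|N| = √(200² + 0²) ≈ 200, ∠N ≈ 0.00°
|D| = √(250² + 915²) ≈ 948.54, ∠D ≈ 74.72°
|L| = 200 / 948.54 ≈ 0.21085
Gain = 20 log₁₀(0.21085) ≈ -13.52 dB
∠L = 0.00° − 74.72° = -74.72°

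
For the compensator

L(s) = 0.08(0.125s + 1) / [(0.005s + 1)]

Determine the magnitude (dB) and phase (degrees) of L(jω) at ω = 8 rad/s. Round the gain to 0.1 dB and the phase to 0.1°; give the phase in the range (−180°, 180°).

-18.9 dB, 42.7°

At ω = 8 rad/s:
zero (1 + j8·0.125) = 1 + j1 → |·| ≈ 1.4142, ∠ ≈ 45.00°
pole (1 + j8·0.005) = 1 + j0.04 → |·| ≈ 1.0008, ∠ ≈ 2.29°
|L| = 0.08 · 1.4142 / (1.0008) ≈ 0.11305
Gain = 20 log₁₀(0.11305) ≈ -18.93 dB
∠L = (45.00°) − (2.29°) = 42.71°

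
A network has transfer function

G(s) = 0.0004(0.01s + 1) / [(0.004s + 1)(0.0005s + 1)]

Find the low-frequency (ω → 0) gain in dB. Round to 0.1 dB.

-68.0 dB

G(0) = 0.0004 · 1 / 1 = 0.0004
20 log₁₀(0.0004) ≈ -67.96 dB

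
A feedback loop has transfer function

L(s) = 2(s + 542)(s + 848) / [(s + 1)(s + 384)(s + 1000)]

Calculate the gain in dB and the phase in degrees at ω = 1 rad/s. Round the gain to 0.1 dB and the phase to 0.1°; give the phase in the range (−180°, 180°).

4.6 dB, -45.0°

At s = jω = j1:
zero (s+542): 542 + j1 → |·| = √(542²+1²) = √293765 ≈ 542, ∠ = arctan(1/542) ≈ 0.11°
zero (s+848): 848 + j1 → |·| = √(848²+1²) = √719105 ≈ 848, ∠ = arctan(1/848) ≈ 0.07°
pole (s+1): 1 + j1 → |·| = √(1²+1²) = √2 ≈ 1.4142, ∠ = arctan(1/1) ≈ 45.00°
pole (s+384): 384 + j1 → |·| = √(384²+1²) = √147457 ≈ 384, ∠ = arctan(1/384) ≈ 0.15°
pole (s+1000): 1000 + j1 → |·| = √(1000²+1²) = √1000001 ≈ 1000, ∠ = arctan(1/1000) ≈ 0.06°
|L| = 2 · 4.5962e+05 / 5.4305e+05 ≈ 1.6927
Gain = 20 log₁₀(1.6927) ≈ 4.57 dB
∠L = 0.18° − 45.21° = -45.03°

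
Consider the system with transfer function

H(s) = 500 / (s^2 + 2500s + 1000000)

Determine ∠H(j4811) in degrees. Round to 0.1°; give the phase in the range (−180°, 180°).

-151.5°

Substitute s = j4811:
Numerator: 500 = 500 + j0
Denominator: (j4811)^2 + 2500(j4811) + 1000000 = -22145721 + j12027500
|N| = √(500² + 0²) ≈ 500, ∠N ≈ 0.00°
|D| = √(22145721² + 12027500²) ≈ 2.5201e+07, ∠D ≈ 151.49°
∠H = 0.00° − 151.49° = -151.49°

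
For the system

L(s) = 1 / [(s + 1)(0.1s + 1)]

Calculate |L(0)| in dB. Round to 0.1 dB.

0.0 dB

L(0) = 1 · 1 / 1 = 1
20 log₁₀(1) ≈ 0.00 dB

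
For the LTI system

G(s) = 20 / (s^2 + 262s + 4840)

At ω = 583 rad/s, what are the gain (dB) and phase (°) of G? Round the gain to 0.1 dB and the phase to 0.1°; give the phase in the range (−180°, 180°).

Substitute s = j583:
Numerator: 20 = 20 + j0
Denominator: (j583)^2 + 262(j583) + 4840 = -335049 + j152746
|N| = √(20² + 0²) ≈ 20, ∠N ≈ 0.00°
|D| = √(335049² + 152746²) ≈ 3.6822e+05, ∠D ≈ 155.49°
|G| = 20 / 3.6822e+05 ≈ 5.4315e-05
Gain = 20 log₁₀(5.4315e-05) ≈ -85.30 dB
∠G = 0.00° − 155.49° = -155.49°

-85.3 dB, -155.5°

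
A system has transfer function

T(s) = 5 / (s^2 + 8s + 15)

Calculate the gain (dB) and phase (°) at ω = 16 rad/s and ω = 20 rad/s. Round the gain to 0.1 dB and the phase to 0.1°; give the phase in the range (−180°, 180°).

ω = 16: -34.7 dB, -152.0°; ω = 20: -38.4 dB, -157.4°

Substitute s = j16:
Numerator: 5 = 5 + j0
Denominator: (j16)^2 + 8(j16) + 15 = -241 + j128
|N| = √(5² + 0²) ≈ 5, ∠N ≈ 0.00°
|D| = √(241² + 128²) ≈ 272.88, ∠D ≈ 152.03°
|T| = 5 / 272.88 ≈ 0.018323
Gain = 20 log₁₀(0.018323) ≈ -34.74 dB
∠T = 0.00° − 152.03° = -152.03°

Substitute s = j20:
Numerator: 5 = 5 + j0
Denominator: (j20)^2 + 8(j20) + 15 = -385 + j160
|N| = √(5² + 0²) ≈ 5, ∠N ≈ 0.00°
|D| = √(385² + 160²) ≈ 416.92, ∠D ≈ 157.43°
|T| = 5 / 416.92 ≈ 0.011993
Gain = 20 log₁₀(0.011993) ≈ -38.42 dB
∠T = 0.00° − 157.43° = -157.43°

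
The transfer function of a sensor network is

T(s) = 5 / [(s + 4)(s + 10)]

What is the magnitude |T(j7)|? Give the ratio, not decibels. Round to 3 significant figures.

0.0508

At s = jω = j7:
pole (s+4): 4 + j7 → |·| = √(4²+7²) = √65 ≈ 8.0623, ∠ = arctan(7/4) ≈ 60.26°
pole (s+10): 10 + j7 → |·| = √(10²+7²) = √149 ≈ 12.207, ∠ = arctan(7/10) ≈ 34.99°
|T| = 5 / 98.416 ≈ 0.050805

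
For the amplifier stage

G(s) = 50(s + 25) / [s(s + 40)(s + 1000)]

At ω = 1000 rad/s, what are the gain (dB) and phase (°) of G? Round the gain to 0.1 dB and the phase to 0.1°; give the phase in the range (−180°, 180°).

At s = jω = j1000:
zero (s+25): 25 + j1000 → |·| = √(25²+1000²) = √1000625 ≈ 1000.3, ∠ = arctan(1000/25) ≈ 88.57°
pole (s+40): 40 + j1000 → |·| = √(40²+1000²) = √1001600 ≈ 1000.8, ∠ = arctan(1000/40) ≈ 87.71°
pole (s+1000): 1000 + j1000 → |·| = √(1000²+1000²) = √2000000 ≈ 1414.2, ∠ = arctan(1000/1000) ≈ 45.00°
pole at origin: |s| = 1000, ∠ = 90.00° (in denominator)
|G| = 50 · 1000.3 / 1.4153e+09 ≈ 3.5339e-05
Gain = 20 log₁₀(3.5339e-05) ≈ -89.03 dB
∠G = 88.57° − 222.71° = -134.14°

-89.0 dB, -134.1°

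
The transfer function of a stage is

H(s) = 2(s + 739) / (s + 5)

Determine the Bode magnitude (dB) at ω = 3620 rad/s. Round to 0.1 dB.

6.2 dB

At s = jω = j3620:
zero (s+739): 739 + j3620 → |·| = √(739²+3620²) = √13650521 ≈ 3694.7, ∠ = arctan(3620/739) ≈ 78.46°
pole (s+5): 5 + j3620 → |·| = √(5²+3620²) = √13104425 ≈ 3620, ∠ = arctan(3620/5) ≈ 89.92°
|H| = 2 · 3694.7 / 3620 ≈ 2.0413
Gain = 20 log₁₀(2.0413) ≈ 6.20 dB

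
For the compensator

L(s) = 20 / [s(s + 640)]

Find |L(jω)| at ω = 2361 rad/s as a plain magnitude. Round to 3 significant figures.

3.46e-06

At s = jω = j2361:
pole (s+640): 640 + j2361 → |·| = √(640²+2361²) = √5983921 ≈ 2446.2, ∠ = arctan(2361/640) ≈ 74.83°
pole at origin: |s| = 2361, ∠ = 90.00° (in denominator)
|L| = 20 / 5.7755e+06 ≈ 3.4629e-06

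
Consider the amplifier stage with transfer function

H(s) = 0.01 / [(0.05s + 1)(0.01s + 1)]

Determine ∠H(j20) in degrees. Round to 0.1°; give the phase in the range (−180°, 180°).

At ω = 20 rad/s:
pole (1 + j20·0.05) = 1 + j1 → |·| ≈ 1.4142, ∠ ≈ 45.00°
pole (1 + j20·0.01) = 1 + j0.2 → |·| ≈ 1.0198, ∠ ≈ 11.31°
∠H = (0°) − (45.00° + 11.31°) = -56.31°

-56.3°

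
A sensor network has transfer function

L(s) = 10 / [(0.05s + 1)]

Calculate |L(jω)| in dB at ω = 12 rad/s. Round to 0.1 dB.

18.7 dB

At ω = 12 rad/s:
pole (1 + j12·0.05) = 1 + j0.6 → |·| ≈ 1.1662, ∠ ≈ 30.96°
|L| = 10 · 1 / (1.1662) ≈ 8.5749
Gain = 20 log₁₀(8.5749) ≈ 18.66 dB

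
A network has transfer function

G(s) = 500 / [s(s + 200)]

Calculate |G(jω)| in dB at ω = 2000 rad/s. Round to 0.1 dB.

At s = jω = j2000:
pole (s+200): 200 + j2000 → |·| = √(200²+2000²) = √4040000 ≈ 2010, ∠ = arctan(2000/200) ≈ 84.29°
pole at origin: |s| = 2000, ∠ = 90.00° (in denominator)
|G| = 500 / 4.02e+06 ≈ 0.00012438
Gain = 20 log₁₀(0.00012438) ≈ -78.10 dB

-78.1 dB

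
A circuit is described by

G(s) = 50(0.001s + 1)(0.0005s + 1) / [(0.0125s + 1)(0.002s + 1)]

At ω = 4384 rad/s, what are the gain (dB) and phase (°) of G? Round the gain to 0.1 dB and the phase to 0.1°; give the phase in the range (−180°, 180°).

At ω = 4384 rad/s:
zero (1 + j4384·0.001) = 1 + j4.384 → |·| ≈ 4.4966, ∠ ≈ 77.15°
zero (1 + j4384·0.0005) = 1 + j2.192 → |·| ≈ 2.4093, ∠ ≈ 65.48°
pole (1 + j4384·0.0125) = 1 + j54.8 → |·| ≈ 54.809, ∠ ≈ 88.95°
pole (1 + j4384·0.002) = 1 + j8.768 → |·| ≈ 8.8248, ∠ ≈ 83.49°
|G| = 50 · 4.4966 · 2.4093 / (54.809 · 8.8248) ≈ 1.1199
Gain = 20 log₁₀(1.1199) ≈ 0.98 dB
∠G = (77.15° + 65.48°) − (88.95° + 83.49°) = -29.81°

1.0 dB, -29.8°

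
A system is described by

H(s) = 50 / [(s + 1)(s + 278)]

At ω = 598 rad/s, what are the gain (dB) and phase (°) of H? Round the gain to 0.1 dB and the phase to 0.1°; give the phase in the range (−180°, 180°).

At s = jω = j598:
pole (s+1): 1 + j598 → |·| = √(1²+598²) = √357605 ≈ 598, ∠ = arctan(598/1) ≈ 89.90°
pole (s+278): 278 + j598 → |·| = √(278²+598²) = √434888 ≈ 659.46, ∠ = arctan(598/278) ≈ 65.07°
|H| = 50 / 3.9436e+05 ≈ 0.00012679
Gain = 20 log₁₀(0.00012679) ≈ -77.94 dB
∠H = 0.00° − 154.97° = -154.97°

-77.9 dB, -155.0°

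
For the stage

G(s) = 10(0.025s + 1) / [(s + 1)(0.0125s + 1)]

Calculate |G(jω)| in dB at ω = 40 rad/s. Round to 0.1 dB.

-10.0 dB

At ω = 40 rad/s:
zero (1 + j40·0.025) = 1 + j1 → |·| ≈ 1.4142, ∠ ≈ 45.00°
pole (1 + j40·1) = 1 + j40 → |·| ≈ 40.012, ∠ ≈ 88.57°
pole (1 + j40·0.0125) = 1 + j0.5 → |·| ≈ 1.118, ∠ ≈ 26.57°
|G| = 10 · 1.4142 / (40.012 · 1.118) ≈ 0.31614
Gain = 20 log₁₀(0.31614) ≈ -10.00 dB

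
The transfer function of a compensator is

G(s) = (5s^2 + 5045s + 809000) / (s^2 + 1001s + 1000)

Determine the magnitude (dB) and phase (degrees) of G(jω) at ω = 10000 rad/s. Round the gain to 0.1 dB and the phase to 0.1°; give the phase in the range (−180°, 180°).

Substitute s = j10000:
Numerator: 5(j10000)^2 + 5045(j10000) + 809000 = -499191000 + j50450000
Denominator: (j10000)^2 + 1001(j10000) + 1000 = -99999000 + j10010000
|N| = √(499191000² + 50450000²) ≈ 5.0173e+08, ∠N ≈ 174.23°
|D| = √(99999000² + 10010000²) ≈ 1.005e+08, ∠D ≈ 174.28°
|G| = 5.0173e+08 / 1.005e+08 ≈ 4.9923
Gain = 20 log₁₀(4.9923) ≈ 13.97 dB
∠G = 174.23° − 174.28° = -0.05°

14.0 dB, -0.1°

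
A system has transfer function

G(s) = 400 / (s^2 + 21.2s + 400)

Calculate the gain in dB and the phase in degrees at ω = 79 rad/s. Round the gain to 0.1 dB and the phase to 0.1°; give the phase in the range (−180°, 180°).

At s = jω = j79:
quadratic: (j79)² + 21.2·j79 + 400 = -5841 + j1674.8 → |·| ≈ 6076.4, ∠ ≈ 164.00°
|G| = 400 / 6076.4 ≈ 0.065828
Gain = 20 log₁₀(0.065828) ≈ -23.63 dB
∠G = 0.00° − 164.00° = -164.00°

-23.6 dB, -164.0°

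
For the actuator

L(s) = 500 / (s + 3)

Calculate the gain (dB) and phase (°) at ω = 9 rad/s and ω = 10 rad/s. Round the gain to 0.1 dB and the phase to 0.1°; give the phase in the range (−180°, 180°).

At s = jω = j9:
pole (s+3): 3 + j9 → |·| = √(3²+9²) = √90 ≈ 9.4868, ∠ = arctan(9/3) ≈ 71.57°
|L| = 500 / 9.4868 ≈ 52.705
Gain = 20 log₁₀(52.705) ≈ 34.44 dB
∠L = 0.00° − 71.57° = -71.57°

At s = jω = j10:
pole (s+3): 3 + j10 → |·| = √(3²+10²) = √109 ≈ 10.44, ∠ = arctan(10/3) ≈ 73.30°
|L| = 500 / 10.44 ≈ 47.893
Gain = 20 log₁₀(47.893) ≈ 33.61 dB
∠L = 0.00° − 73.30° = -73.30°

ω = 9: 34.4 dB, -71.6°; ω = 10: 33.6 dB, -73.3°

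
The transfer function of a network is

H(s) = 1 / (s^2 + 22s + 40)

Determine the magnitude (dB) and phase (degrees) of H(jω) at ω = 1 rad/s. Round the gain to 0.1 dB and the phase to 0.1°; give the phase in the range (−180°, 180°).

-33.0 dB, -29.4°

Substitute s = j1:
Numerator: 1 = 1 + j0
Denominator: (j1)^2 + 22(j1) + 40 = 39 + j22
|N| = √(1² + 0²) ≈ 1, ∠N ≈ 0.00°
|D| = √(39² + 22²) ≈ 44.777, ∠D ≈ 29.43°
|H| = 1 / 44.777 ≈ 0.022333
Gain = 20 log₁₀(0.022333) ≈ -33.02 dB
∠H = 0.00° − 29.43° = -29.43°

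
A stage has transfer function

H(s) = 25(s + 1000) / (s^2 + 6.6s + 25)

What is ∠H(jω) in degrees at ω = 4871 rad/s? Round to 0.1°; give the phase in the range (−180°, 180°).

At s = jω = j4871:
zero (s+1000): 1000 + j4871 → |·| = √(1000²+4871²) = √24726641 ≈ 4972.6, ∠ = arctan(4871/1000) ≈ 78.40°
quadratic: (j4871)² + 6.6·j4871 + 25 = -23726616 + j32148.6 → |·| ≈ 2.3727e+07, ∠ ≈ 179.92°
∠H = 78.40° − 179.92° = -101.52°

-101.5°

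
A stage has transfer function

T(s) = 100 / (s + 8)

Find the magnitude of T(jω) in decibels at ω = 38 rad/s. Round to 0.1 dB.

At s = jω = j38:
pole (s+8): 8 + j38 → |·| = √(8²+38²) = √1508 ≈ 38.833, ∠ = arctan(38/8) ≈ 78.11°
|T| = 100 / 38.833 ≈ 2.5751
Gain = 20 log₁₀(2.5751) ≈ 8.22 dB

8.2 dB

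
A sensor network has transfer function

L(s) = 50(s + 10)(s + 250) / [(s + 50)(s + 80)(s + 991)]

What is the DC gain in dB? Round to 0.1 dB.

L(0) = 50·10·250 / (50·80·991) ≈ 0.031534
20 log₁₀(0.031534) ≈ -30.02 dB

-30.0 dB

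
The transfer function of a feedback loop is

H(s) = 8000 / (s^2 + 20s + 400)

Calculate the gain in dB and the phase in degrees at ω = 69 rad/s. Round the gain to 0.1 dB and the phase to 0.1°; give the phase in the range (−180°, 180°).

At s = jω = j69:
quadratic: (j69)² + 20·j69 + 400 = -4361 + j1380 → |·| ≈ 4574.1, ∠ ≈ 162.44°
|H| = 8000 / 4574.1 ≈ 1.749
Gain = 20 log₁₀(1.749) ≈ 4.86 dB
∠H = 0.00° − 162.44° = -162.44°

4.9 dB, -162.4°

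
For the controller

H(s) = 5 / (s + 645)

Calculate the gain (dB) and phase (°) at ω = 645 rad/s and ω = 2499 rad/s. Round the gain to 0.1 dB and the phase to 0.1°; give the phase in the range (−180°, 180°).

Substitute s = j645:
Numerator: 5 = 5 + j0
Denominator: (j645) + 645 = 645 + j645
|N| = √(5² + 0²) ≈ 5, ∠N ≈ 0.00°
|D| = √(645² + 645²) ≈ 912.17, ∠D ≈ 45.00°
|H| = 5 / 912.17 ≈ 0.0054814
Gain = 20 log₁₀(0.0054814) ≈ -45.22 dB
∠H = 0.00° − 45.00° = -45.00°

Substitute s = j2499:
Numerator: 5 = 5 + j0
Denominator: (j2499) + 645 = 645 + j2499
|N| = √(5² + 0²) ≈ 5, ∠N ≈ 0.00°
|D| = √(645² + 2499²) ≈ 2580.9, ∠D ≈ 75.53°
|H| = 5 / 2580.9 ≈ 0.0019373
Gain = 20 log₁₀(0.0019373) ≈ -54.26 dB
∠H = 0.00° − 75.53° = -75.53°

ω = 645: -45.2 dB, -45.0°; ω = 2499: -54.3 dB, -75.5°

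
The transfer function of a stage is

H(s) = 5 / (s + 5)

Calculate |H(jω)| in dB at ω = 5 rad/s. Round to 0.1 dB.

-3.0 dB

At s = jω = j5:
pole (s+5): 5 + j5 → |·| = √(5²+5²) = √50 ≈ 7.0711, ∠ = arctan(5/5) ≈ 45.00°
|H| = 5 / 7.0711 ≈ 0.7071
Gain = 20 log₁₀(0.7071) ≈ -3.01 dB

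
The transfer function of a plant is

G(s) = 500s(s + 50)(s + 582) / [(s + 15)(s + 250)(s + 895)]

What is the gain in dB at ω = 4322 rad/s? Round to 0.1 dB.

53.9 dB

At s = jω = j4322:
zero (s+50): 50 + j4322 → |·| = √(50²+4322²) = √18682184 ≈ 4322.3, ∠ = arctan(4322/50) ≈ 89.34°
zero (s+582): 582 + j4322 → |·| = √(582²+4322²) = √19018408 ≈ 4361, ∠ = arctan(4322/582) ≈ 82.33°
zero at origin: s = j4322 → |·| = 4322, ∠ = 90.00°
pole (s+15): 15 + j4322 → |·| = √(15²+4322²) = √18679909 ≈ 4322, ∠ = arctan(4322/15) ≈ 89.80°
pole (s+250): 250 + j4322 → |·| = √(250²+4322²) = √18742184 ≈ 4329.2, ∠ = arctan(4322/250) ≈ 86.69°
pole (s+895): 895 + j4322 → |·| = √(895²+4322²) = √19480709 ≈ 4413.7, ∠ = arctan(4322/895) ≈ 78.30°
|G| = 500 · 8.1468e+10 / 8.2584e+10 ≈ 493.24
Gain = 20 log₁₀(493.24) ≈ 53.86 dB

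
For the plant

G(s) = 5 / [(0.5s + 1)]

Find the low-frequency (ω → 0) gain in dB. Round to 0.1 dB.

G(0) = 5 · 1 / 1 = 5
20 log₁₀(5) ≈ 13.98 dB

14.0 dB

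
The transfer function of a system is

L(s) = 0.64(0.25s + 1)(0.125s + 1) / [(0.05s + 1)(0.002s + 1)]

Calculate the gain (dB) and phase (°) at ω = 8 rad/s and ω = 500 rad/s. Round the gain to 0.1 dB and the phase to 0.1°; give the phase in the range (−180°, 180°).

ω = 8: 5.5 dB, 85.7°; ω = 500: 43.0 dB, 45.9°

At ω = 8 rad/s:
zero (1 + j8·0.25) = 1 + j2 → |·| ≈ 2.2361, ∠ ≈ 63.43°
zero (1 + j8·0.125) = 1 + j1 → |·| ≈ 1.4142, ∠ ≈ 45.00°
pole (1 + j8·0.05) = 1 + j0.4 → |·| ≈ 1.077, ∠ ≈ 21.80°
pole (1 + j8·0.002) = 1 + j0.016 → |·| ≈ 1.0001, ∠ ≈ 0.92°
|L| = 0.64 · 2.2361 · 1.4142 / (1.077 · 1.0001) ≈ 1.879
Gain = 20 log₁₀(1.879) ≈ 5.48 dB
∠L = (63.43° + 45.00°) − (21.80° + 0.92°) = 85.71°

At ω = 500 rad/s:
zero (1 + j500·0.25) = 1 + j125 → |·| ≈ 125, ∠ ≈ 89.54°
zero (1 + j500·0.125) = 1 + j62.5 → |·| ≈ 62.508, ∠ ≈ 89.08°
pole (1 + j500·0.05) = 1 + j25 → |·| ≈ 25.02, ∠ ≈ 87.71°
pole (1 + j500·0.002) = 1 + j1 → |·| ≈ 1.4142, ∠ ≈ 45.00°
|L| = 0.64 · 125 · 62.508 / (25.02 · 1.4142) ≈ 141.33
Gain = 20 log₁₀(141.33) ≈ 43.00 dB
∠L = (89.54° + 89.08°) − (87.71° + 45.00°) = 45.91°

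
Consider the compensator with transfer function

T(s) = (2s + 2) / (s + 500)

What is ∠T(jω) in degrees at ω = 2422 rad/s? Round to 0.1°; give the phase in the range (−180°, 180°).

11.6°

Substitute s = j2422:
Numerator: 2(j2422) + 2 = 2 + j4844
Denominator: (j2422) + 500 = 500 + j2422
|N| = √(2² + 4844²) ≈ 4844, ∠N ≈ 89.98°
|D| = √(500² + 2422²) ≈ 2473.1, ∠D ≈ 78.34°
∠T = 89.98° − 78.34° = 11.64°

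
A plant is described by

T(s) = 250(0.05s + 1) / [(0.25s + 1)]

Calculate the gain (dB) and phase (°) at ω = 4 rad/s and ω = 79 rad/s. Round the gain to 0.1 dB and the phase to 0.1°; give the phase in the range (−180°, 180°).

At ω = 4 rad/s:
zero (1 + j4·0.05) = 1 + j0.2 → |·| ≈ 1.0198, ∠ ≈ 11.31°
pole (1 + j4·0.25) = 1 + j1 → |·| ≈ 1.4142, ∠ ≈ 45.00°
|T| = 250 · 1.0198 / (1.4142) ≈ 180.28
Gain = 20 log₁₀(180.28) ≈ 45.12 dB
∠T = (11.31°) − (45.00°) = -33.69°

At ω = 79 rad/s:
zero (1 + j79·0.05) = 1 + j3.95 → |·| ≈ 4.0746, ∠ ≈ 75.79°
pole (1 + j79·0.25) = 1 + j19.75 → |·| ≈ 19.775, ∠ ≈ 87.10°
|T| = 250 · 4.0746 / (19.775) ≈ 51.512
Gain = 20 log₁₀(51.512) ≈ 34.24 dB
∠T = (75.79°) − (87.10°) = -11.31°

ω = 4: 45.1 dB, -33.7°; ω = 79: 34.2 dB, -11.3°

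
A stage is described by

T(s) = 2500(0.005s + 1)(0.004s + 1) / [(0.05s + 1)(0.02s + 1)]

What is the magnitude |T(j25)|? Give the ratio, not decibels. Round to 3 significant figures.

1.41e+03

At ω = 25 rad/s:
zero (1 + j25·0.005) = 1 + j0.125 → |·| ≈ 1.0078, ∠ ≈ 7.13°
zero (1 + j25·0.004) = 1 + j0.1 → |·| ≈ 1.005, ∠ ≈ 5.71°
pole (1 + j25·0.05) = 1 + j1.25 → |·| ≈ 1.6008, ∠ ≈ 51.34°
pole (1 + j25·0.02) = 1 + j0.5 → |·| ≈ 1.118, ∠ ≈ 26.57°
|T| = 2500 · 1.0078 · 1.005 / (1.6008 · 1.118) ≈ 1414.8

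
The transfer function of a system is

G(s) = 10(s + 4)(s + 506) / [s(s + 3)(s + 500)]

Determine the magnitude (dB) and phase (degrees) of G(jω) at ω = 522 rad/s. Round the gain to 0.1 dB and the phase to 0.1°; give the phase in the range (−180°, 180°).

At s = jω = j522:
zero (s+4): 4 + j522 → |·| = √(4²+522²) = √272500 ≈ 522.02, ∠ = arctan(522/4) ≈ 89.56°
zero (s+506): 506 + j522 → |·| = √(506²+522²) = √528520 ≈ 726.99, ∠ = arctan(522/506) ≈ 45.89°
pole (s+3): 3 + j522 → |·| = √(3²+522²) = √272493 ≈ 522.01, ∠ = arctan(522/3) ≈ 89.67°
pole (s+500): 500 + j522 → |·| = √(500²+522²) = √522484 ≈ 722.83, ∠ = arctan(522/500) ≈ 46.23°
pole at origin: |s| = 522, ∠ = 90.00° (in denominator)
|G| = 10 · 3.795e+05 / 1.9696e+08 ≈ 0.019268
Gain = 20 log₁₀(0.019268) ≈ -34.30 dB
∠G = 135.45° − 225.90° = -90.45°

-34.3 dB, -90.5°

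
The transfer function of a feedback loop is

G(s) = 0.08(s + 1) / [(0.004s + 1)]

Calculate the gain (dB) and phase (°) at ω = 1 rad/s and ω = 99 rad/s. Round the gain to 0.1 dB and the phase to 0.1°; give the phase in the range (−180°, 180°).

At ω = 1 rad/s:
zero (1 + j1·1) = 1 + j1 → |·| ≈ 1.4142, ∠ ≈ 45.00°
pole (1 + j1·0.004) = 1 + j0.004 → |·| ≈ 1, ∠ ≈ 0.23°
|G| = 0.08 · 1.4142 / (1) ≈ 0.11314
Gain = 20 log₁₀(0.11314) ≈ -18.93 dB
∠G = (45.00°) − (0.23°) = 44.77°

At ω = 99 rad/s:
zero (1 + j99·1) = 1 + j99 → |·| ≈ 99.005, ∠ ≈ 89.42°
pole (1 + j99·0.004) = 1 + j0.396 → |·| ≈ 1.0756, ∠ ≈ 21.60°
|G| = 0.08 · 99.005 / (1.0756) ≈ 7.3637
Gain = 20 log₁₀(7.3637) ≈ 17.34 dB
∠G = (89.42°) − (21.60°) = 67.82°

ω = 1: -18.9 dB, 44.8°; ω = 99: 17.3 dB, 67.8°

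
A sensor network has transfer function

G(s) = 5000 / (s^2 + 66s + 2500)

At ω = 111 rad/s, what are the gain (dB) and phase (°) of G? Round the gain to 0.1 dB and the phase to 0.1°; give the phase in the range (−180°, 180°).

At s = jω = j111:
quadratic: (j111)² + 66·j111 + 2500 = -9821 + j7326 → |·| ≈ 12252, ∠ ≈ 143.28°
|G| = 5000 / 12252 ≈ 0.4081
Gain = 20 log₁₀(0.4081) ≈ -7.78 dB
∠G = 0.00° − 143.28° = -143.28°

-7.8 dB, -143.3°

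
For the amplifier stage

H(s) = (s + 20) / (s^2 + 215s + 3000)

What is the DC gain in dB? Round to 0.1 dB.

-43.5 dB

H(0) = 20 / 3000 ≈ 0.0066667
20 log₁₀(0.0066667) ≈ -43.52 dB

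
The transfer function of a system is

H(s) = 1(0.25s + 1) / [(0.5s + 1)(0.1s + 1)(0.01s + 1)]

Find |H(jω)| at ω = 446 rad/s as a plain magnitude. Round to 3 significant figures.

At ω = 446 rad/s:
zero (1 + j446·0.25) = 1 + j111.5 → |·| ≈ 111.5, ∠ ≈ 89.49°
pole (1 + j446·0.5) = 1 + j223 → |·| ≈ 223, ∠ ≈ 89.74°
pole (1 + j446·0.1) = 1 + j44.6 → |·| ≈ 44.611, ∠ ≈ 88.72°
pole (1 + j446·0.01) = 1 + j4.46 → |·| ≈ 4.5707, ∠ ≈ 77.36°
|H| = 1 · 111.5 / (223 · 44.611 · 4.5707) ≈ 0.0024521

0.00245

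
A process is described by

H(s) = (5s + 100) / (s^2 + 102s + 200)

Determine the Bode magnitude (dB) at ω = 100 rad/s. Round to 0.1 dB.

-28.9 dB

Substitute s = j100:
Numerator: 5(j100) + 100 = 100 + j500
Denominator: (j100)^2 + 102(j100) + 200 = -9800 + j10200
|N| = √(100² + 500²) ≈ 509.9, ∠N ≈ 78.69°
|D| = √(9800² + 10200²) ≈ 14145, ∠D ≈ 133.85°
|H| = 509.9 / 14145 ≈ 0.036048
Gain = 20 log₁₀(0.036048) ≈ -28.86 dB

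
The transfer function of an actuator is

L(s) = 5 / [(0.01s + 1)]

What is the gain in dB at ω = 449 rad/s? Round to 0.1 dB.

At ω = 449 rad/s:
pole (1 + j449·0.01) = 1 + j4.49 → |·| ≈ 4.6, ∠ ≈ 77.44°
|L| = 5 · 1 / (4.6) ≈ 1.087
Gain = 20 log₁₀(1.087) ≈ 0.72 dB

0.7 dB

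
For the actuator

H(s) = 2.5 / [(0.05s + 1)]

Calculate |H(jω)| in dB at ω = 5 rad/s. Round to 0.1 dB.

7.7 dB

At ω = 5 rad/s:
pole (1 + j5·0.05) = 1 + j0.25 → |·| ≈ 1.0308, ∠ ≈ 14.04°
|H| = 2.5 · 1 / (1.0308) ≈ 2.4253
Gain = 20 log₁₀(2.4253) ≈ 7.70 dB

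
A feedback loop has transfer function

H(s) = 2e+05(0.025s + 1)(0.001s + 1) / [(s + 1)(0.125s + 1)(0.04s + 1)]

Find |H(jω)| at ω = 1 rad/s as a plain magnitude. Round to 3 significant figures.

1.40e+05

At ω = 1 rad/s:
zero (1 + j1·0.025) = 1 + j0.025 → |·| ≈ 1.0003, ∠ ≈ 1.43°
zero (1 + j1·0.001) = 1 + j0.001 → |·| ≈ 1, ∠ ≈ 0.06°
pole (1 + j1·1) = 1 + j1 → |·| ≈ 1.4142, ∠ ≈ 45.00°
pole (1 + j1·0.125) = 1 + j0.125 → |·| ≈ 1.0078, ∠ ≈ 7.13°
pole (1 + j1·0.04) = 1 + j0.04 → |·| ≈ 1.0008, ∠ ≈ 2.29°
|H| = 2e+05 · 1.0003 · 1 / (1.4142 · 1.0078 · 1.0008) ≈ 1.4026e+05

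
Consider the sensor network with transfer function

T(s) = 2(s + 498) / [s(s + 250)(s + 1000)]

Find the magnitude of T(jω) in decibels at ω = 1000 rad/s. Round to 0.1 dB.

-116.3 dB

At s = jω = j1000:
zero (s+498): 498 + j1000 → |·| = √(498²+1000²) = √1248004 ≈ 1117.1, ∠ = arctan(1000/498) ≈ 63.53°
pole (s+250): 250 + j1000 → |·| = √(250²+1000²) = √1062500 ≈ 1030.8, ∠ = arctan(1000/250) ≈ 75.96°
pole (s+1000): 1000 + j1000 → |·| = √(1000²+1000²) = √2000000 ≈ 1414.2, ∠ = arctan(1000/1000) ≈ 45.00°
pole at origin: |s| = 1000, ∠ = 90.00° (in denominator)
|T| = 2 · 1117.1 / 1.4578e+09 ≈ 1.5326e-06
Gain = 20 log₁₀(1.5326e-06) ≈ -116.29 dB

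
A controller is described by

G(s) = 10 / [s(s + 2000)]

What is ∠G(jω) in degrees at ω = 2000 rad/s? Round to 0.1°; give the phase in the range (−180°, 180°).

At s = jω = j2000:
pole (s+2000): 2000 + j2000 → |·| = √(2000²+2000²) = √8000000 ≈ 2828.4, ∠ = arctan(2000/2000) ≈ 45.00°
pole at origin: |s| = 2000, ∠ = 90.00° (in denominator)
∠G = 0.00° − 135.00° = -135.00°

-135.0°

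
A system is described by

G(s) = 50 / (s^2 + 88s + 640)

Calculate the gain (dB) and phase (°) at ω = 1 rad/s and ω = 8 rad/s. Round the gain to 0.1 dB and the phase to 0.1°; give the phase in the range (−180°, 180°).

Substitute s = j1:
Numerator: 50 = 50 + j0
Denominator: (j1)^2 + 88(j1) + 640 = 639 + j88
|N| = √(50² + 0²) ≈ 50, ∠N ≈ 0.00°
|D| = √(639² + 88²) ≈ 645.03, ∠D ≈ 7.84°
|G| = 50 / 645.03 ≈ 0.077516
Gain = 20 log₁₀(0.077516) ≈ -22.21 dB
∠G = 0.00° − 7.84° = -7.84°

Substitute s = j8:
Numerator: 50 = 50 + j0
Denominator: (j8)^2 + 88(j8) + 640 = 576 + j704
|N| = √(50² + 0²) ≈ 50, ∠N ≈ 0.00°
|D| = √(576² + 704²) ≈ 909.61, ∠D ≈ 50.71°
|G| = 50 / 909.61 ≈ 0.054969
Gain = 20 log₁₀(0.054969) ≈ -25.20 dB
∠G = 0.00° − 50.71° = -50.71°

ω = 1: -22.2 dB, -7.8°; ω = 8: -25.2 dB, -50.7°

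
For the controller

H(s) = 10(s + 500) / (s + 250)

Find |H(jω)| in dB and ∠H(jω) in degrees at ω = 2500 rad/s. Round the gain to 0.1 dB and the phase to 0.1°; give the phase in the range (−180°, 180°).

At s = jω = j2500:
zero (s+500): 500 + j2500 → |·| = √(500²+2500²) = √6500000 ≈ 2549.5, ∠ = arctan(2500/500) ≈ 78.69°
pole (s+250): 250 + j2500 → |·| = √(250²+2500²) = √6312500 ≈ 2512.5, ∠ = arctan(2500/250) ≈ 84.29°
|H| = 10 · 2549.5 / 2512.5 ≈ 10.147
Gain = 20 log₁₀(10.147) ≈ 20.13 dB
∠H = 78.69° − 84.29° = -5.60°

20.1 dB, -5.6°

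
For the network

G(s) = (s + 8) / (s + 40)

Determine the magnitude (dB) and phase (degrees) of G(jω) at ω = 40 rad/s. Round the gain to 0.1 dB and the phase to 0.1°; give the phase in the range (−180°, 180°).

Substitute s = j40:
Numerator: (j40) + 8 = 8 + j40
Denominator: (j40) + 40 = 40 + j40
|N| = √(8² + 40²) ≈ 40.792, ∠N ≈ 78.69°
|D| = √(40² + 40²) ≈ 56.569, ∠D ≈ 45.00°
|G| = 40.792 / 56.569 ≈ 0.7211
Gain = 20 log₁₀(0.7211) ≈ -2.84 dB
∠G = 78.69° − 45.00° = 33.69°

-2.8 dB, 33.7°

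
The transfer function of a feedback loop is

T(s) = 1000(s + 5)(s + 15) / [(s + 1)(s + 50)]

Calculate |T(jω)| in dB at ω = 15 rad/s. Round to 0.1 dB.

52.6 dB

At s = jω = j15:
zero (s+5): 5 + j15 → |·| = √(5²+15²) = √250 ≈ 15.811, ∠ = arctan(15/5) ≈ 71.57°
zero (s+15): 15 + j15 → |·| = √(15²+15²) = √450 ≈ 21.213, ∠ = arctan(15/15) ≈ 45.00°
pole (s+1): 1 + j15 → |·| = √(1²+15²) = √226 ≈ 15.033, ∠ = arctan(15/1) ≈ 86.19°
pole (s+50): 50 + j15 → |·| = √(50²+15²) = √2725 ≈ 52.202, ∠ = arctan(15/50) ≈ 16.70°
|T| = 1000 · 335.4 / 784.75 ≈ 427.4
Gain = 20 log₁₀(427.4) ≈ 52.62 dB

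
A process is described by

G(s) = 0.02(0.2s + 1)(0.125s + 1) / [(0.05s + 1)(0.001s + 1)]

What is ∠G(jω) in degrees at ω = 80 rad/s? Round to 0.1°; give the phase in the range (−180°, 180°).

90.2°

At ω = 80 rad/s:
zero (1 + j80·0.2) = 1 + j16 → |·| ≈ 16.031, ∠ ≈ 86.42°
zero (1 + j80·0.125) = 1 + j10 → |·| ≈ 10.05, ∠ ≈ 84.29°
pole (1 + j80·0.05) = 1 + j4 → |·| ≈ 4.1231, ∠ ≈ 75.96°
pole (1 + j80·0.001) = 1 + j0.08 → |·| ≈ 1.0032, ∠ ≈ 4.57°
∠G = (86.42° + 84.29°) − (75.96° + 4.57°) = 90.18°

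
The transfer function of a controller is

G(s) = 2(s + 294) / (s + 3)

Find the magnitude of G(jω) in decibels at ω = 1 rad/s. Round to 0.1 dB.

At s = jω = j1:
zero (s+294): 294 + j1 → |·| = √(294²+1²) = √86437 ≈ 294, ∠ = arctan(1/294) ≈ 0.19°
pole (s+3): 3 + j1 → |·| = √(3²+1²) = √10 ≈ 3.1623, ∠ = arctan(1/3) ≈ 18.43°
|G| = 2 · 294 / 3.1623 ≈ 185.94
Gain = 20 log₁₀(185.94) ≈ 45.39 dB

45.4 dB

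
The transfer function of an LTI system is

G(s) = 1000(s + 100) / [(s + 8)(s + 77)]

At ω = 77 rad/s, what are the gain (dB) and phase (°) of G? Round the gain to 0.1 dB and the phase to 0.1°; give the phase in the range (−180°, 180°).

23.5 dB, -91.5°

At s = jω = j77:
zero (s+100): 100 + j77 → |·| = √(100²+77²) = √15929 ≈ 126.21, ∠ = arctan(77/100) ≈ 37.60°
pole (s+8): 8 + j77 → |·| = √(8²+77²) = √5993 ≈ 77.414, ∠ = arctan(77/8) ≈ 84.07°
pole (s+77): 77 + j77 → |·| = √(77²+77²) = √11858 ≈ 108.89, ∠ = arctan(77/77) ≈ 45.00°
|G| = 1000 · 126.21 / 8429.6 ≈ 14.972
Gain = 20 log₁₀(14.972) ≈ 23.51 dB
∠G = 37.60° − 129.07° = -91.47°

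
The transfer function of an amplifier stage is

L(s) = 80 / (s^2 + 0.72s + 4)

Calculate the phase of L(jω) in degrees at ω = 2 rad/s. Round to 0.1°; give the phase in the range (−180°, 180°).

At s = jω = j2:
quadratic: (j2)² + 0.72·j2 + 4 = 0 + j1.44 → |·| ≈ 1.44, ∠ ≈ 90.00°
∠L = 0.00° − 90.00° = -90.00°

-90.0°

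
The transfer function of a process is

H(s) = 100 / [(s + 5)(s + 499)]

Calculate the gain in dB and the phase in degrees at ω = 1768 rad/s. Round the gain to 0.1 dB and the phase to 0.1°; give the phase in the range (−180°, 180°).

-90.2 dB, -164.1°

At s = jω = j1768:
pole (s+5): 5 + j1768 → |·| = √(5²+1768²) = √3125849 ≈ 1768, ∠ = arctan(1768/5) ≈ 89.84°
pole (s+499): 499 + j1768 → |·| = √(499²+1768²) = √3374825 ≈ 1837.1, ∠ = arctan(1768/499) ≈ 74.24°
|H| = 100 / 3.248e+06 ≈ 3.0788e-05
Gain = 20 log₁₀(3.0788e-05) ≈ -90.23 dB
∠H = 0.00° − 164.08° = -164.08°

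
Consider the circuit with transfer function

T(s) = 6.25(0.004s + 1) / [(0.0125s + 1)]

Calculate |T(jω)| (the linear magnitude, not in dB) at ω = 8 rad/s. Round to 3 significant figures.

6.22

At ω = 8 rad/s:
zero (1 + j8·0.004) = 1 + j0.032 → |·| ≈ 1.0005, ∠ ≈ 1.83°
pole (1 + j8·0.0125) = 1 + j0.1 → |·| ≈ 1.005, ∠ ≈ 5.71°
|T| = 6.25 · 1.0005 / (1.005) ≈ 6.222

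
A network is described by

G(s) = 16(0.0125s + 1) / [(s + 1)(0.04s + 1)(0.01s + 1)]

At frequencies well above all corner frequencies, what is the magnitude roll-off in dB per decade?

-40 dB/decade

Each pole contributes −20 dB/decade at high frequency; each zero contributes +20 dB/decade.
Net: 1 zero(s) − 3 pole(s) → -40 dB/decade.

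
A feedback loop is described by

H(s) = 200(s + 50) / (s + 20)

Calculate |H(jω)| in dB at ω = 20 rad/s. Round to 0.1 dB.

51.6 dB

At s = jω = j20:
zero (s+50): 50 + j20 → |·| = √(50²+20²) = √2900 ≈ 53.852, ∠ = arctan(20/50) ≈ 21.80°
pole (s+20): 20 + j20 → |·| = √(20²+20²) = √800 ≈ 28.284, ∠ = arctan(20/20) ≈ 45.00°
|H| = 200 · 53.852 / 28.284 ≈ 380.79
Gain = 20 log₁₀(380.79) ≈ 51.61 dB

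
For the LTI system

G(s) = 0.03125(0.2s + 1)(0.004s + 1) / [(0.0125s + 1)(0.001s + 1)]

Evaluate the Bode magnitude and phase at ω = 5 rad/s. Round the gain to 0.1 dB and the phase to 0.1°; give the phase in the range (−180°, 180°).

At ω = 5 rad/s:
zero (1 + j5·0.2) = 1 + j1 → |·| ≈ 1.4142, ∠ ≈ 45.00°
zero (1 + j5·0.004) = 1 + j0.02 → |·| ≈ 1.0002, ∠ ≈ 1.15°
pole (1 + j5·0.0125) = 1 + j0.0625 → |·| ≈ 1.002, ∠ ≈ 3.58°
pole (1 + j5·0.001) = 1 + j0.005 → |·| ≈ 1, ∠ ≈ 0.29°
|G| = 0.03125 · 1.4142 · 1.0002 / (1.002 · 1) ≈ 0.044114
Gain = 20 log₁₀(0.044114) ≈ -27.11 dB
∠G = (45.00° + 1.15°) − (3.58° + 0.29°) = 42.28°

-27.1 dB, 42.3°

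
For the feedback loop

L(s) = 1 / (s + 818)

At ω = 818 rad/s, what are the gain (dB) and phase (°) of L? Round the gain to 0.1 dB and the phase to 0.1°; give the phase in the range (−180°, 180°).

-61.3 dB, -45.0°

At s = jω = j818:
pole (s+818): 818 + j818 → |·| = √(818²+818²) = √1338248 ≈ 1156.8, ∠ = arctan(818/818) ≈ 45.00°
|L| = 1 / 1156.8 ≈ 0.00086445
Gain = 20 log₁₀(0.00086445) ≈ -61.27 dB
∠L = 0.00° − 45.00° = -45.00°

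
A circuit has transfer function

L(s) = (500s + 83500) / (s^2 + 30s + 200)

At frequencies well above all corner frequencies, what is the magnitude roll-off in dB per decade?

-20 dB/decade

Each pole contributes −20 dB/decade at high frequency; each zero contributes +20 dB/decade.
Net: 1 zero(s) − 2 pole(s) → -20 dB/decade.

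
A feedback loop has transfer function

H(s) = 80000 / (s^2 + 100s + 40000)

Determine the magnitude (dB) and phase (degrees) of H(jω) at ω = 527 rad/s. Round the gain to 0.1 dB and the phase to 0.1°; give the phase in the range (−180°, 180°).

-9.7 dB, -167.5°

At s = jω = j527:
quadratic: (j527)² + 100·j527 + 40000 = -237729 + j52700 → |·| ≈ 2.435e+05, ∠ ≈ 167.50°
|H| = 80000 / 2.435e+05 ≈ 0.32854
Gain = 20 log₁₀(0.32854) ≈ -9.67 dB
∠H = 0.00° − 167.50° = -167.50°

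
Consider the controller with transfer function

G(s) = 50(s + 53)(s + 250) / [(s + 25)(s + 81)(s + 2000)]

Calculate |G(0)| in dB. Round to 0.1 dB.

-15.7 dB

G(0) = 50·53·250 / (25·81·2000) ≈ 0.16358
20 log₁₀(0.16358) ≈ -15.73 dB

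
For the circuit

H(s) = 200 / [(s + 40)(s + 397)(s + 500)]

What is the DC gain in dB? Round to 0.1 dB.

H(0) = 200 / (40·397·500) ≈ 2.5189e-05
20 log₁₀(2.5189e-05) ≈ -91.98 dB

-92.0 dB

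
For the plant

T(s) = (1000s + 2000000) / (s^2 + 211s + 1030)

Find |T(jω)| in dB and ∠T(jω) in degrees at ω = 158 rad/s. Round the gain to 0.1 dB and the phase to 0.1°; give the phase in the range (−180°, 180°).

Substitute s = j158:
Numerator: 1000(j158) + 2000000 = 2000000 + j158000
Denominator: (j158)^2 + 211(j158) + 1030 = -23934 + j33338
|N| = √(2000000² + 158000²) ≈ 2.0062e+06, ∠N ≈ 4.52°
|D| = √(23934² + 33338²) ≈ 41040, ∠D ≈ 125.68°
|T| = 2.0062e+06 / 41040 ≈ 48.884
Gain = 20 log₁₀(48.884) ≈ 33.78 dB
∠T = 4.52° − 125.68° = -121.16°

33.8 dB, -121.2°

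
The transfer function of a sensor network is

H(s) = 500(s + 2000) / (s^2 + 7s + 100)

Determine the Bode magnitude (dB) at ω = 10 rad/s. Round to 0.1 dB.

83.1 dB

At s = jω = j10:
zero (s+2000): 2000 + j10 → |·| = √(2000²+10²) = √4000100 ≈ 2000, ∠ = arctan(10/2000) ≈ 0.29°
quadratic: (j10)² + 7·j10 + 100 = 0 + j70 → |·| ≈ 70, ∠ ≈ 90.00°
|H| = 500 · 2000 / 70 ≈ 14286
Gain = 20 log₁₀(14286) ≈ 83.10 dB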